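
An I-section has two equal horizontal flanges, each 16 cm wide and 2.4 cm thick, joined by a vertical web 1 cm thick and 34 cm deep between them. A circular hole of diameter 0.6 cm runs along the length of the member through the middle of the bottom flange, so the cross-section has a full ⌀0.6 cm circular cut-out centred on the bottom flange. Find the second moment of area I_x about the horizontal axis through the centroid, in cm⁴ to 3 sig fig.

Break the section into simple shapes (no overlaps), measuring from the bottom-left corner of the bounding box.
Bottom flange: 16 × 2.4, A = 38.4 cm², y = 1.2 cm, Ī = 18.432 cm⁴.
Web: 1 × 34, A = 34 cm², y = 19.4 cm, Ī = 3275.3 cm⁴.
Top flange: 16 × 2.4, A = 38.4 cm², y = 37.6 cm, Ī = 18.432 cm⁴.
Hole (subtracted): ⌀0.6, A = 0.28274 cm², y = 1.2 cm, Ī = 0.0063617 cm⁴.
Centroid: ȳ = ΣA·y / ΣA = 19.447 cm.
Transfer each piece to the horizontal axis through the centroid using Ī + A·d² with d = y − 19.447:
  bottom flange: d = -18.247 cm → contributes +12 803 cm⁴
  web: d = -0.046562 cm → contributes +3275.4 cm⁴
  top flange: d = 18.153 cm → contributes +12 673 cm⁴
  hole: d = -18.247 cm → contributes −94.142 cm⁴
Total I = 28 658 cm⁴.

I_x ≈ 2.87 × 10⁴ cm⁴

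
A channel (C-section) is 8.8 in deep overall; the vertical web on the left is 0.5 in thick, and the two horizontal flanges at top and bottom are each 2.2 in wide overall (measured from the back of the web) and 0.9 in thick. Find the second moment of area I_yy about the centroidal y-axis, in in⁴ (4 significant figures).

I_yy ≈ 3.012 in⁴

Split into non-overlapping primitives; take the origin at the lower-left of the bounding box.
Web: 0.5 × 8.8, A = 4.4 in², x = 0.25 in, Ī = 0.0916667 in⁴.
Top flange (beyond web): 1.7 × 0.9, A = 1.53 in², x = 1.35 in, Ī = 0.368475 in⁴.
Bottom flange (beyond web): 1.7 × 0.9, A = 1.53 in², x = 1.35 in, Ī = 0.368475 in⁴.
Centroid: x̄ = ΣA·x / ΣA = 0.701206 in.
Transfer each piece to the centroidal y-axis using Ī + A·d² with d = x − 0.701206:
  web: d = -0.451206 in → contributes +0.987451 in⁴
  top flange (beyond web): d = 0.648794 in → contributes +1.0125 in⁴
  bottom flange (beyond web): d = 0.648794 in → contributes +1.0125 in⁴
Total I = 3.01246 in⁴.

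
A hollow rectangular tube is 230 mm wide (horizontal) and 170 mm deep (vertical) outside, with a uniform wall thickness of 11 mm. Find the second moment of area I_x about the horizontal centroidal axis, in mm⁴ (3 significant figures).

I_x ≈ 3.80 × 10⁷ mm⁴

Split into non-overlapping primitives; take the origin at the lower-left of the bounding box.
Outer rectangle: 230 × 170, A = 39 100 mm², y = 85 mm, Ī = 94 165 833 mm⁴.
Inner void (subtracted): 208 × 148, A = 30 784 mm², y = 85 mm, Ī = 56 191 061 mm⁴.
By symmetry the centroid is at mid-height, ȳ = 85 mm.
All pieces are centred on the horizontal centroidal axis, so I = ΣĪ (holes subtracted) = 37 974 772 mm⁴.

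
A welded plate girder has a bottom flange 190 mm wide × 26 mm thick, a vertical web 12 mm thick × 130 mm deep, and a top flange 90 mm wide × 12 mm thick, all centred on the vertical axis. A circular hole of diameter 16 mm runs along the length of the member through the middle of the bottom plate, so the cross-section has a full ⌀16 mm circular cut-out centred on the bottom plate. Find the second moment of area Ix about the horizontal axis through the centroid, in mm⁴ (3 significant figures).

Break the section into simple shapes (no overlaps), measuring from the bottom-left corner of the bounding box.
Bottom plate: 190 × 26, A = 4 940 mm², y = 13 mm, Ī = 278 287 mm⁴.
Web plate: 12 × 130, A = 1 560 mm², y = 91 mm, Ī = 2 197 000 mm⁴.
Top plate: 90 × 12, A = 1 080 mm², y = 162 mm, Ī = 12 960 mm⁴.
Hole (subtracted): ⌀16, A = 201.06 mm², y = 13 mm, Ī = 3 217 mm⁴.
Centroid: ȳ = ΣA·y / ΣA = 51.298 mm.
Transfer each piece to the horizontal axis through the centroid using Ī + A·d² with d = y − 51.298:
  bottom plate: d = -38.298 mm → contributes +7 524 040 mm⁴
  web plate: d = 39.702 mm → contributes +4 655 924 mm⁴
  top plate: d = 110.7 mm → contributes +13 248 241 mm⁴
  hole: d = -38.298 mm → contributes −298 125 mm⁴
Total I = 25 130 080 mm⁴.

Ix ≈ 2.51 × 10⁷ mm⁴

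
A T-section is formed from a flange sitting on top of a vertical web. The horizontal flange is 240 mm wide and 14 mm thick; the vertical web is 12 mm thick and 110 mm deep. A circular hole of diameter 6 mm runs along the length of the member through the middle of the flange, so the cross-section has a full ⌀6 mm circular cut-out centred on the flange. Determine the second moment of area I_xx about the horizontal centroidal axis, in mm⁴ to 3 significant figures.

I_xx ≈ 5.02 × 10⁶ mm⁴

Treat the section as a set of non-overlapping primitives; coordinates are from the bounding-box lower-left.
Flange: 240 × 14, A = 3 360 mm², y = 117 mm, Ī = 54 880 mm⁴.
Web: 12 × 110, A = 1 320 mm², y = 55 mm, Ī = 1 331 000 mm⁴.
Hole (subtracted): ⌀6, A = 28.274 mm², y = 117 mm, Ī = 63.617 mm⁴.
Centroid: ȳ = ΣA·y / ΣA = 99.407 mm.
Transfer each piece to the horizontal centroidal axis using Ī + A·d² with d = y − 99.407:
  flange: d = 17.593 mm → contributes +1 094 902 mm⁴
  web: d = -44.407 mm → contributes +3 933 961 mm⁴
  hole: d = 17.593 mm → contributes −8815.4 mm⁴
Total I = 5 020 047 mm⁴.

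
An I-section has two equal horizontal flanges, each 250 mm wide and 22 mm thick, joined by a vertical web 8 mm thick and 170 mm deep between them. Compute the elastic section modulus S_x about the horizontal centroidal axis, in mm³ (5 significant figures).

Break the section into simple shapes (no overlaps), measuring from the bottom-left corner of the bounding box.
Bottom flange: 250 × 22, A = 5 500 mm², y = 11 mm, Ī = 221833.3 mm⁴.
Web: 8 × 170, A = 1 360 mm², y = 107 mm, Ī = 3 275 333 mm⁴.
Top flange: 250 × 22, A = 5 500 mm², y = 203 mm, Ī = 221833.3 mm⁴.
By symmetry the centroid is at mid-height, ȳ = 107 mm.
Transfer each piece to the horizontal centroidal axis using Ī + A·d² with d = y − 107:
  bottom flange: d = -96 mm → contributes +50 909 833 mm⁴
  web: d = 0 mm → contributes +3 275 333 mm⁴
  top flange: d = 96 mm → contributes +50 909 833 mm⁴
Total I = 105 095 000 mm⁴.
Extreme fibre distance c = 107 mm; S = I/c = 982196.3 mm³.

S_x ≈ 9.8220 × 10⁵ mm³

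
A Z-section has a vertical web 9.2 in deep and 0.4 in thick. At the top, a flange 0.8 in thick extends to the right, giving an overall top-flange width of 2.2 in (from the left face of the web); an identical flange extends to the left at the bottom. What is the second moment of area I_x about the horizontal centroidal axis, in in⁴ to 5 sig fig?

Treat the section as a set of non-overlapping primitives; coordinates are from the bounding-box lower-left.
Web: 0.4 × 9.2, A = 3.68 in², y = 4.6 in, Ī = 25.95627 in⁴.
Top flange (beyond web): 1.8 × 0.8, A = 1.44 in², y = 8.8 in, Ī = 0.0768 in⁴.
Bottom flange (beyond web): 1.8 × 0.8, A = 1.44 in², y = 0.4 in, Ī = 0.0768 in⁴.
Centroid: ȳ = ΣA·y / ΣA = 4.6 in.
Transfer each piece to the horizontal centroidal axis using Ī + A·d² with d = y − 4.6:
  web: d = 0 in → contributes +25.95627 in⁴
  top flange (beyond web): d = 4.2 in → contributes +25.4784 in⁴
  bottom flange (beyond web): d = -4.2 in → contributes +25.4784 in⁴
Total I = 76.91307 in⁴.

I_x ≈ 76.913 in⁴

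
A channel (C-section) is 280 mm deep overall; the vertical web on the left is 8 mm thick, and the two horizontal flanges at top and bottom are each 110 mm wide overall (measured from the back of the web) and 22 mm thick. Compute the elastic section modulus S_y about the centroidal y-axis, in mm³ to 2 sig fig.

S_y ≈ 1.2 × 10⁵ mm³

Decompose the section into non-overlapping parts with the origin at the bottom-left of its bounding rectangle.
Web: 8 × 280, A = 2 240 mm², x = 4 mm, Ī = 11 947 mm⁴.
Top flange (beyond web): 102 × 22, A = 2 244 mm², x = 59 mm, Ī = 1 945 548 mm⁴.
Bottom flange (beyond web): 102 × 22, A = 2 244 mm², x = 59 mm, Ī = 1 945 548 mm⁴.
Centroid: x̄ = ΣA·x / ΣA = 40.69 mm.
Transfer each piece to the centroidal y-axis using Ī + A·d² with d = x − 40.69:
  web: d = -36.69 mm → contributes +3 027 084 mm⁴
  top flange (beyond web): d = 18.31 mm → contributes +2 697 989 mm⁴
  bottom flange (beyond web): d = 18.31 mm → contributes +2 697 989 mm⁴
Total I = 8 423 062 mm⁴.
Extreme fibre distance c = 69.31 mm; S = I/c = 121 525 mm³.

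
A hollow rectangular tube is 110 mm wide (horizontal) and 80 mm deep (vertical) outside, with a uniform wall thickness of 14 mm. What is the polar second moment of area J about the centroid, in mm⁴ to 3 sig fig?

Decompose the section into non-overlapping parts with the origin at the bottom-left of its bounding rectangle.
Outer rectangle: 110 × 80, A = 8 800 mm², y = 40 mm, Ī = 4 693 333 mm⁴.
Inner void (subtracted): 82 × 52, A = 4 264 mm², y = 40 mm, Ī = 960 821 mm⁴.
By symmetry the centroid is at mid-height, ȳ = 40 mm.
All pieces are centred on the centroidal x-axis, so I = ΣĪ (holes subtracted) = 3 732 512 mm⁴.
Repeating about the centroidal y-axis gives I_y = 6 484 072 mm⁴.
Polar second moment: J = I_x + I_y = 10 216 584 mm⁴.

J ≈ 1.02 × 10⁷ mm⁴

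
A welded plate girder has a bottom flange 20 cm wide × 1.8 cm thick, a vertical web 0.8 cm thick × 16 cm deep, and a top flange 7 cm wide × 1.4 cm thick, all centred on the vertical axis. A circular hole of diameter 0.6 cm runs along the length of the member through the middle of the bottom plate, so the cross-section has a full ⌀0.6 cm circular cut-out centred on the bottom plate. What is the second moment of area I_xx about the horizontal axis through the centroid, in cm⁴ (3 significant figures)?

Decompose the section into non-overlapping parts with the origin at the bottom-left of its bounding rectangle.
Bottom plate: 20 × 1.8, A = 36 cm², y = 0.9 cm, Ī = 9.72 cm⁴.
Web plate: 0.8 × 16, A = 12.8 cm², y = 9.8 cm, Ī = 273.07 cm⁴.
Top plate: 7 × 1.4, A = 9.8 cm², y = 18.5 cm, Ī = 1.6007 cm⁴.
Hole (subtracted): ⌀0.6, A = 0.28274 cm², y = 0.9 cm, Ī = 0.0063617 cm⁴.
Centroid: ȳ = ΣA·y / ΣA = 5.8111 cm.
Transfer each piece to the horizontal axis through the centroid using Ī + A·d² with d = y − 5.8111:
  bottom plate: d = -4.9111 cm → contributes +877.99 cm⁴
  web plate: d = 3.9889 cm → contributes +476.73 cm⁴
  top plate: d = 12.689 cm → contributes +1579.5 cm⁴
  hole: d = -4.9111 cm → contributes −6.8257 cm⁴
Total I = 2927.4 cm⁴.

I_xx ≈ 2930 cm⁴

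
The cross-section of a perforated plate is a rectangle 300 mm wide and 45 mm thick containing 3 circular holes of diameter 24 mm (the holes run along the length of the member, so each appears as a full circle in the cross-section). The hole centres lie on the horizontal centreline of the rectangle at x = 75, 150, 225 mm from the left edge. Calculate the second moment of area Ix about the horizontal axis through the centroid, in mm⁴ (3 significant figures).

Ix ≈ 2.23 × 10⁶ mm⁴

Decompose the section into non-overlapping parts with the origin at the bottom-left of its bounding rectangle.
Plate: 300 × 45, A = 13 500 mm², y = 22.5 mm, Ī = 2 278 125 mm⁴.
Hole 1 (subtracted): ⌀24, A = 452.39 mm², y = 22.5 mm, Ī = 16 286 mm⁴.
Hole 2 (subtracted): ⌀24, A = 452.39 mm², y = 22.5 mm, Ī = 16 286 mm⁴.
Hole 3 (subtracted): ⌀24, A = 452.39 mm², y = 22.5 mm, Ī = 16 286 mm⁴.
By symmetry the centroid is at mid-height, ȳ = 22.5 mm.
All pieces are centred on the horizontal axis through the centroid, so I = ΣĪ (holes subtracted) = 2 229 267 mm⁴.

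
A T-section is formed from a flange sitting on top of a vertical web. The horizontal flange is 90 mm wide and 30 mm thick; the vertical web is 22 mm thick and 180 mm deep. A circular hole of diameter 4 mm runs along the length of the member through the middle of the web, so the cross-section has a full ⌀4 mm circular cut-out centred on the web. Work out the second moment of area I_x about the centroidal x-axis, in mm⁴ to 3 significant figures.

Split into non-overlapping primitives; take the origin at the lower-left of the bounding box.
Flange: 90 × 30, A = 2 700 mm², y = 195 mm, Ī = 202 500 mm⁴.
Web: 22 × 180, A = 3 960 mm², y = 90 mm, Ī = 10 692 000 mm⁴.
Hole (subtracted): ⌀4, A = 12.566 mm², y = 90 mm, Ī = 12.566 mm⁴.
Centroid: ȳ = ΣA·y / ΣA = 132.65 mm.
Transfer each piece to the centroidal x-axis using Ī + A·d² with d = y − 132.65:
  flange: d = 62.352 mm → contributes +10 699 471 mm⁴
  web: d = -42.648 mm → contributes +17 894 666 mm⁴
  hole: d = -42.648 mm → contributes −22 869 mm⁴
Total I = 28 571 269 mm⁴.

I_x ≈ 2.86 × 10⁷ mm⁴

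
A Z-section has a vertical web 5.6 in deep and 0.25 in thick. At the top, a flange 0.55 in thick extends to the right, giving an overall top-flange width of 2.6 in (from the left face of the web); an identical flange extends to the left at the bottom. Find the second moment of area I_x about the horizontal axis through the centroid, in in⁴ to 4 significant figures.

I_x ≈ 20.20 in⁴

Split into non-overlapping primitives; take the origin at the lower-left of the bounding box.
Web: 0.25 × 5.6, A = 1.4 in², y = 2.8 in, Ī = 3.65867 in⁴.
Top flange (beyond web): 2.35 × 0.55, A = 1.2925 in², y = 5.325 in, Ī = 0.0325818 in⁴.
Bottom flange (beyond web): 2.35 × 0.55, A = 1.2925 in², y = 0.275 in, Ī = 0.0325818 in⁴.
Centroid: ȳ = ΣA·y / ΣA = 2.8 in.
Transfer each piece to the horizontal axis through the centroid using Ī + A·d² with d = y − 2.8:
  web: d = 0 in → contributes +3.65867 in⁴
  top flange (beyond web): d = 2.525 in → contributes +8.27308 in⁴
  bottom flange (beyond web): d = -2.525 in → contributes +8.27308 in⁴
Total I = 20.2048 in⁴.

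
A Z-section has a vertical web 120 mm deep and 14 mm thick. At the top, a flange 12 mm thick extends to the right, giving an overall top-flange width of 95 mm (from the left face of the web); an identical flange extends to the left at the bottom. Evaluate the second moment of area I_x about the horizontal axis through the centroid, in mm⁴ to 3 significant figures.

I_x ≈ 7.71 × 10⁶ mm⁴

Split into non-overlapping primitives; take the origin at the lower-left of the bounding box.
Web: 14 × 120, A = 1 680 mm², y = 60 mm, Ī = 2 016 000 mm⁴.
Top flange (beyond web): 81 × 12, A = 972 mm², y = 114 mm, Ī = 11 664 mm⁴.
Bottom flange (beyond web): 81 × 12, A = 972 mm², y = 6 mm, Ī = 11 664 mm⁴.
Centroid: ȳ = ΣA·y / ΣA = 60 mm.
Transfer each piece to the horizontal axis through the centroid using Ī + A·d² with d = y − 60:
  web: d = 0 mm → contributes +2 016 000 mm⁴
  top flange (beyond web): d = 54 mm → contributes +2 846 016 mm⁴
  bottom flange (beyond web): d = -54 mm → contributes +2 846 016 mm⁴
Total I = 7 708 032 mm⁴.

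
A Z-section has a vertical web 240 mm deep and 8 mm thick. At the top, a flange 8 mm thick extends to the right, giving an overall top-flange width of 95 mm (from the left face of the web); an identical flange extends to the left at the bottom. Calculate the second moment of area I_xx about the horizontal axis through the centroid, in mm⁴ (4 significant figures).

I_xx ≈ 2.795 × 10⁷ mm⁴

Split into non-overlapping primitives; take the origin at the lower-left of the bounding box.
Web: 8 × 240, A = 1 920 mm², y = 120 mm, Ī = 9 216 000 mm⁴.
Top flange (beyond web): 87 × 8, A = 696 mm², y = 236 mm, Ī = 3 712 mm⁴.
Bottom flange (beyond web): 87 × 8, A = 696 mm², y = 4 mm, Ī = 3 712 mm⁴.
Centroid: ȳ = ΣA·y / ΣA = 120 mm.
Transfer each piece to the horizontal axis through the centroid using Ī + A·d² with d = y − 120:
  web: d = 0 mm → contributes +9 216 000 mm⁴
  top flange (beyond web): d = 116 mm → contributes +9 369 088 mm⁴
  bottom flange (beyond web): d = -116 mm → contributes +9 369 088 mm⁴
Total I = 27 954 176 mm⁴.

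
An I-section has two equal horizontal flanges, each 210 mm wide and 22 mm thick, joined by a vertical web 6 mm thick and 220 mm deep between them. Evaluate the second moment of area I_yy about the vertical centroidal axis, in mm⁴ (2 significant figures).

Decompose the section into non-overlapping parts with the origin at the bottom-left of its bounding rectangle.
Bottom flange: 210 × 22, A = 4 620 mm², x = 105 mm, Ī = 16 978 500 mm⁴.
Web: 6 × 220, A = 1 320 mm², x = 105 mm, Ī = 3 960 mm⁴.
Top flange: 210 × 22, A = 4 620 mm², x = 105 mm, Ī = 16 978 500 mm⁴.
By symmetry the centroid is at mid-width, x̄ = 105 mm.
All pieces are centred on the vertical centroidal axis, so I = ΣĪ = 33 960 960 mm⁴.

I_yy ≈ 3.4 × 10⁷ mm⁴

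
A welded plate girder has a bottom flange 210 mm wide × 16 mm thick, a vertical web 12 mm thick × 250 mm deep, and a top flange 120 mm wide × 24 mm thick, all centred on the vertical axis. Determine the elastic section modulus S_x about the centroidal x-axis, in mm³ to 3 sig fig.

S_x ≈ 8.34 × 10⁵ mm³

Split into non-overlapping primitives; take the origin at the lower-left of the bounding box.
Bottom plate: 210 × 16, A = 3 360 mm², y = 8 mm, Ī = 71 680 mm⁴.
Web plate: 12 × 250, A = 3 000 mm², y = 141 mm, Ī = 15 625 000 mm⁴.
Top plate: 120 × 24, A = 2 880 mm², y = 278 mm, Ī = 138 240 mm⁴.
Centroid: ȳ = ΣA·y / ΣA = 135.34 mm.
Transfer each piece to the centroidal x-axis using Ī + A·d² with d = y − 135.34:
  bottom plate: d = -127.34 mm → contributes +54 553 678 mm⁴
  web plate: d = 5.6623 mm → contributes +15 721 186 mm⁴
  top plate: d = 142.66 mm → contributes +58 753 563 mm⁴
Total I = 129 028 426 mm⁴.
Extreme fibre distance c = 154.66 mm; S = I/c = 834 259 mm³.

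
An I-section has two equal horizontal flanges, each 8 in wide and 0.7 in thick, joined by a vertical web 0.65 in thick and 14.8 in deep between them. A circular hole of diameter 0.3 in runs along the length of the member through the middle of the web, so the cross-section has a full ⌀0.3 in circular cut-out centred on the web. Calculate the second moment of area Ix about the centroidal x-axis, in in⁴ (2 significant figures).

Treat the section as a set of non-overlapping primitives; coordinates are from the bounding-box lower-left.
Bottom flange: 8 × 0.7, A = 5.6 in², y = 0.35 in, Ī = 0.2287 in⁴.
Web: 0.65 × 14.8, A = 9.62 in², y = 8.1 in, Ī = 175.6 in⁴.
Top flange: 8 × 0.7, A = 5.6 in², y = 15.85 in, Ī = 0.2287 in⁴.
Hole (subtracted): ⌀0.3, A = 0.07069 in², y = 8.1 in, Ī = 0.0003976 in⁴.
By symmetry the centroid is at mid-height, ȳ = 8.1 in.
Transfer each piece to the centroidal x-axis using Ī + A·d² with d = y − 8.1:
  bottom flange: d = -7.75 in → contributes +336.6 in⁴
  web: d = 0 in → contributes +175.6 in⁴
  top flange: d = 7.75 in → contributes +336.6 in⁴
  hole: d = 0 in → contributes −0.0003976 in⁴
Total I = 848.8 in⁴.

Ix ≈ 850 in⁴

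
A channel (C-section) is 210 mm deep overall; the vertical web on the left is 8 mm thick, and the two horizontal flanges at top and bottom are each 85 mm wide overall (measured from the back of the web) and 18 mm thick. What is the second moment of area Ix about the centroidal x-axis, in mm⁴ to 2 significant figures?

Ix ≈ 3.2 × 10⁷ mm⁴

Split into non-overlapping primitives; take the origin at the lower-left of the bounding box.
Web: 8 × 210, A = 1 680 mm², y = 105 mm, Ī = 6 174 000 mm⁴.
Top flange (beyond web): 77 × 18, A = 1 386 mm², y = 201 mm, Ī = 37 422 mm⁴.
Bottom flange (beyond web): 77 × 18, A = 1 386 mm², y = 9 mm, Ī = 37 422 mm⁴.
By symmetry the centroid is at mid-height, ȳ = 105 mm.
Transfer each piece to the centroidal x-axis using Ī + A·d² with d = y − 105:
  web: d = 0 mm → contributes +6 174 000 mm⁴
  top flange (beyond web): d = 96 mm → contributes +12 810 798 mm⁴
  bottom flange (beyond web): d = -96 mm → contributes +12 810 798 mm⁴
Total I = 31 795 596 mm⁴.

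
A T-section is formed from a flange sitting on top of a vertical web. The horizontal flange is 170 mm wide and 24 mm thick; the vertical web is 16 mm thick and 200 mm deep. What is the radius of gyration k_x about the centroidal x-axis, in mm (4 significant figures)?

k_x ≈ 67.69 mm

Treat the section as a set of non-overlapping primitives; coordinates are from the bounding-box lower-left.
Flange: 170 × 24, A = 4 080 mm², y = 212 mm, Ī = 195 840 mm⁴.
Web: 16 × 200, A = 3 200 mm², y = 100 mm, Ī = 10 666 667 mm⁴.
Centroid: ȳ = ΣA·y / ΣA = 162.769 mm.
Transfer each piece to the centroidal x-axis using Ī + A·d² with d = y − 162.769:
  flange: d = 49.2308 mm → contributes +10 084 408 mm⁴
  web: d = -62.7692 mm → contributes +23 274 591 mm⁴
Total I = 33 358 999 mm⁴.
Radius of gyration: k = √(I/A) = √(33 358 999 / 7 280) = 67.6925 mm.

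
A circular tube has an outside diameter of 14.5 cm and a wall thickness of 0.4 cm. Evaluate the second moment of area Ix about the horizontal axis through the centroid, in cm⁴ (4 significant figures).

Ix ≈ 440.7 cm⁴

Decompose the section into non-overlapping parts with the origin at the bottom-left of its bounding rectangle.
Outer circle: ⌀14.5, A = 165.13 cm², y = 7.25 cm, Ī = 2169.91 cm⁴.
Bore (subtracted): ⌀13.7, A = 147.411 cm², y = 7.25 cm, Ī = 1729.23 cm⁴.
By symmetry the centroid is at mid-height, ȳ = 7.25 cm.
All pieces are centred on the horizontal axis through the centroid, so I = ΣĪ (holes subtracted) = 440.683 cm⁴.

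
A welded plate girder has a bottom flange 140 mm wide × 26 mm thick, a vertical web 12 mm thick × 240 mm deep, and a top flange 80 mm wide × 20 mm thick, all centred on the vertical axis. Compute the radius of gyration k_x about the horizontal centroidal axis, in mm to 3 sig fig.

k_x ≈ 109 mm

Decompose the section into non-overlapping parts with the origin at the bottom-left of its bounding rectangle.
Bottom plate: 140 × 26, A = 3 640 mm², y = 13 mm, Ī = 205 053 mm⁴.
Web plate: 12 × 240, A = 2 880 mm², y = 146 mm, Ī = 13 824 000 mm⁴.
Top plate: 80 × 20, A = 1 600 mm², y = 276 mm, Ī = 53 333 mm⁴.
Centroid: ȳ = ΣA·y / ΣA = 112 mm.
Transfer each piece to the horizontal centroidal axis using Ī + A·d² with d = y − 112:
  bottom plate: d = -98.995 mm → contributes +35 877 143 mm⁴
  web plate: d = 34.005 mm → contributes +17 154 245 mm⁴
  top plate: d = 164 mm → contributes +43 089 519 mm⁴
Total I = 96 120 906 mm⁴.
Radius of gyration: k = √(I/A) = √(96 120 906 / 8 120) = 108.8 mm.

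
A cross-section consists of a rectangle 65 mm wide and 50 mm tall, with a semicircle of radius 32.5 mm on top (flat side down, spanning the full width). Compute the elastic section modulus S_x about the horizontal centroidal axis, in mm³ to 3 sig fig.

Treat the section as a set of non-overlapping primitives; coordinates are from the bounding-box lower-left.
Rectangular body: 65 × 50, A = 3 250 mm², y = 25 mm, Ī = 677 083 mm⁴.
Semicircular cap: semicircle r = 32.5, A = 1659.2 mm², y = 63.793 mm, Ī = 122 452 mm⁴.
Centroid: ȳ = ΣA·y / ΣA = 38.111 mm.
Transfer each piece to the horizontal centroidal axis using Ī + A·d² with d = y − 38.111:
  rectangular body: d = -13.111 mm → contributes +1 235 759 mm⁴
  semicircular cap: d = 25.682 mm → contributes +1 216 802 mm⁴
Total I = 2 452 561 mm⁴.
Extreme fibre distance c = 44.389 mm; S = I/c = 55 252 mm³.

S_x ≈ 5.53 × 10⁴ mm³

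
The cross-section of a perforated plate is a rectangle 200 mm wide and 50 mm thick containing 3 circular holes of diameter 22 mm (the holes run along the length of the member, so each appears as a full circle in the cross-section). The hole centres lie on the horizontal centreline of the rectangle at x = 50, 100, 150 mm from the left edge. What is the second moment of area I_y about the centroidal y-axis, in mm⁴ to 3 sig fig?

I_y ≈ 3.14 × 10⁷ mm⁴

Treat the section as a set of non-overlapping primitives; coordinates are from the bounding-box lower-left.
Plate: 200 × 50, A = 10 000 mm², x = 100 mm, Ī = 33 333 333 mm⁴.
Hole 1 (subtracted): ⌀22, A = 380.13 mm², x = 50 mm, Ī = 11 499 mm⁴.
Hole 2 (subtracted): ⌀22, A = 380.13 mm², x = 100 mm, Ī = 11 499 mm⁴.
Hole 3 (subtracted): ⌀22, A = 380.13 mm², x = 150 mm, Ī = 11 499 mm⁴.
By symmetry the centroid is at mid-width, x̄ = 100 mm.
Transfer each piece to the centroidal y-axis using Ī + A·d² with d = x − 100:
  plate: d = 0 mm → contributes +33 333 333 mm⁴
  hole 1: d = -50 mm → contributes −961 831 mm⁴
  hole 2: d = 0 mm → contributes −11 499 mm⁴
  hole 3: d = 50 mm → contributes −961 831 mm⁴
Total I = 31 398 173 mm⁴.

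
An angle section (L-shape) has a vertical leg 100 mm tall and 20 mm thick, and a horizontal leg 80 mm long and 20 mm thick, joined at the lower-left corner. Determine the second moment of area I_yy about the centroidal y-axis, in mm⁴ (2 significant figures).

Decompose the section into non-overlapping parts with the origin at the bottom-left of its bounding rectangle.
Vertical leg: 20 × 100, A = 2 000 mm², x = 10 mm, Ī = 66 667 mm⁴.
Horizontal leg (remainder): 60 × 20, A = 1 200 mm², x = 50 mm, Ī = 360 000 mm⁴.
Centroid: x̄ = ΣA·x / ΣA = 25 mm.
Transfer each piece to the centroidal y-axis using Ī + A·d² with d = x − 25:
  vertical leg: d = -15 mm → contributes +516 667 mm⁴
  horizontal leg (remainder): d = 25 mm → contributes +1 110 000 mm⁴
Total I = 1 626 667 mm⁴.

I_yy ≈ 1.6 × 10⁶ mm⁴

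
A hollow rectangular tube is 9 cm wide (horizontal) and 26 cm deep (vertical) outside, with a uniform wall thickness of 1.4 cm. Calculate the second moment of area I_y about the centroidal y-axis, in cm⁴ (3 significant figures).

I_y ≈ 1120 cm⁴

Split into non-overlapping primitives; take the origin at the lower-left of the bounding box.
Outer rectangle: 9 × 26, A = 234 cm², x = 4.5 cm, Ī = 1579.5 cm⁴.
Inner void (subtracted): 6.2 × 23.2, A = 143.84 cm², x = 4.5 cm, Ī = 460.77 cm⁴.
By symmetry the centroid is at mid-width, x̄ = 4.5 cm.
All pieces are centred on the centroidal y-axis, so I = ΣĪ (holes subtracted) = 1118.7 cm⁴.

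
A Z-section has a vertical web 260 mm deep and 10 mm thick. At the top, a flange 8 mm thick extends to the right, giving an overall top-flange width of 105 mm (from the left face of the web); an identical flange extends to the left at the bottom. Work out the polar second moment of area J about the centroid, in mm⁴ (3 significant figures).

J ≈ 4.41 × 10⁷ mm⁴

Break the section into simple shapes (no overlaps), measuring from the bottom-left corner of the bounding box.
Web: 10 × 260, A = 2 600 mm², y = 130 mm, Ī = 14 646 667 mm⁴.
Top flange (beyond web): 95 × 8, A = 760 mm², y = 256 mm, Ī = 4053.3 mm⁴.
Bottom flange (beyond web): 95 × 8, A = 760 mm², y = 4 mm, Ī = 4053.3 mm⁴.
Centroid: ȳ = ΣA·y / ΣA = 130 mm.
Transfer each piece to the centroidal x-axis using Ī + A·d² with d = y − 130:
  web: d = 0 mm → contributes +14 646 667 mm⁴
  top flange (beyond web): d = 126 mm → contributes +12 069 813 mm⁴
  bottom flange (beyond web): d = -126 mm → contributes +12 069 813 mm⁴
Total I = 38 786 293 mm⁴.
For the y-axis: x̄ = 100 mm.
Repeating about the centroidal y-axis gives I_y = 5 354 333 mm⁴.
Polar second moment: J = I_x + I_y = 44 140 627 mm⁴.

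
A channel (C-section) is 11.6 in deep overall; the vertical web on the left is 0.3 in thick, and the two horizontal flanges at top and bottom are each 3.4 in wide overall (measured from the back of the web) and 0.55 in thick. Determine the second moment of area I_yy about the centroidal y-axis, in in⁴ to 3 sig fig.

I_yy ≈ 7.73 in⁴

Split into non-overlapping primitives; take the origin at the lower-left of the bounding box.
Web: 0.3 × 11.6, A = 3.48 in², x = 0.15 in, Ī = 0.0261 in⁴.
Top flange (beyond web): 3.1 × 0.55, A = 1.705 in², x = 1.85 in, Ī = 1.3654 in⁴.
Bottom flange (beyond web): 3.1 × 0.55, A = 1.705 in², x = 1.85 in, Ī = 1.3654 in⁴.
Centroid: x̄ = ΣA·x / ΣA = 0.99136 in.
Transfer each piece to the centroidal y-axis using Ī + A·d² with d = x − 0.99136:
  web: d = -0.84136 in → contributes +2.4896 in⁴
  top flange (beyond web): d = 0.85864 in → contributes +2.6224 in⁴
  bottom flange (beyond web): d = 0.85864 in → contributes +2.6224 in⁴
Total I = 7.7345 in⁴.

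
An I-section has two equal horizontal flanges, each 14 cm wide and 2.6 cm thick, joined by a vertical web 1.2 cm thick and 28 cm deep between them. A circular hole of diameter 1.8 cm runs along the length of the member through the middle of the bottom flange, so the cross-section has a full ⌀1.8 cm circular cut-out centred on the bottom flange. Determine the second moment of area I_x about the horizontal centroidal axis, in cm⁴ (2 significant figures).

I_x ≈ 1.9 × 10⁴ cm⁴

Split into non-overlapping primitives; take the origin at the lower-left of the bounding box.
Bottom flange: 14 × 2.6, A = 36.4 cm², y = 1.3 cm, Ī = 20.51 cm⁴.
Web: 1.2 × 28, A = 33.6 cm², y = 16.6 cm, Ī = 2 195 cm⁴.
Top flange: 14 × 2.6, A = 36.4 cm², y = 31.9 cm, Ī = 20.51 cm⁴.
Hole (subtracted): ⌀1.8, A = 2.545 cm², y = 1.3 cm, Ī = 0.5153 cm⁴.
Centroid: ȳ = ΣA·y / ΣA = 16.97 cm.
Transfer each piece to the horizontal centroidal axis using Ī + A·d² with d = y − 16.97:
  bottom flange: d = -15.67 cm → contributes +8 964 cm⁴
  web: d = -0.3749 cm → contributes +2 200 cm⁴
  top flange: d = 14.93 cm → contributes +8 129 cm⁴
  hole: d = -15.67 cm → contributes −625.8 cm⁴
Total I = 18 667 cm⁴.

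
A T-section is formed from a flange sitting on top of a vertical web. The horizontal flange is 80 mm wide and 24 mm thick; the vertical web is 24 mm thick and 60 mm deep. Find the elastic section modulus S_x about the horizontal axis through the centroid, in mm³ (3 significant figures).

S_x ≈ 3.66 × 10⁴ mm³

Break the section into simple shapes (no overlaps), measuring from the bottom-left corner of the bounding box.
Flange: 80 × 24, A = 1 920 mm², y = 72 mm, Ī = 92 160 mm⁴.
Web: 24 × 60, A = 1 440 mm², y = 30 mm, Ī = 432 000 mm⁴.
Centroid: ȳ = ΣA·y / ΣA = 54 mm.
Transfer each piece to the horizontal axis through the centroid using Ī + A·d² with d = y − 54:
  flange: d = 18 mm → contributes +714 240 mm⁴
  web: d = -24 mm → contributes +1 261 440 mm⁴
Total I = 1 975 680 mm⁴.
Extreme fibre distance c = 54 mm; S = I/c = 36 587 mm³.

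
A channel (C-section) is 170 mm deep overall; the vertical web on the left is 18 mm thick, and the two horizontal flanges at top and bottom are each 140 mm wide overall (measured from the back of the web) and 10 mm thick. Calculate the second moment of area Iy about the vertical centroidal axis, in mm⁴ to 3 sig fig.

Iy ≈ 9.76 × 10⁶ mm⁴

Break the section into simple shapes (no overlaps), measuring from the bottom-left corner of the bounding box.
Web: 18 × 170, A = 3 060 mm², x = 9 mm, Ī = 82 620 mm⁴.
Top flange (beyond web): 122 × 10, A = 1 220 mm², x = 79 mm, Ī = 1 513 207 mm⁴.
Bottom flange (beyond web): 122 × 10, A = 1 220 mm², x = 79 mm, Ī = 1 513 207 mm⁴.
Centroid: x̄ = ΣA·x / ΣA = 40.055 mm.
Transfer each piece to the vertical centroidal axis using Ī + A·d² with d = x − 40.055:
  web: d = -31.055 mm → contributes +3 033 637 mm⁴
  top flange (beyond web): d = 38.945 mm → contributes +3 363 640 mm⁴
  bottom flange (beyond web): d = 38.945 mm → contributes +3 363 640 mm⁴
Total I = 9 760 917 mm⁴.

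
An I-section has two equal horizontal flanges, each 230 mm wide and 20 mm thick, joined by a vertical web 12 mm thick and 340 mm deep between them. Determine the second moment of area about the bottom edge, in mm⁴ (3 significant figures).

Treat the section as a set of non-overlapping primitives; coordinates are from the bounding-box lower-left.
Bottom flange: 230 × 20, A = 4 600 mm², y = 10 mm, Ī = 153 333 mm⁴.
Web: 12 × 340, A = 4 080 mm², y = 190 mm, Ī = 39 304 000 mm⁴.
Top flange: 230 × 20, A = 4 600 mm², y = 370 mm, Ī = 153 333 mm⁴.
Transfer each piece to a horizontal axis along the bottom face using Ī + A·d² with d = y − 0:
  bottom flange: d = 10 mm → contributes +613 333 mm⁴
  web: d = 190 mm → contributes +186 592 000 mm⁴
  top flange: d = 370 mm → contributes +629 893 333 mm⁴
Total I = 817 098 667 mm⁴.

I_base ≈ 8.17 × 10⁸ mm⁴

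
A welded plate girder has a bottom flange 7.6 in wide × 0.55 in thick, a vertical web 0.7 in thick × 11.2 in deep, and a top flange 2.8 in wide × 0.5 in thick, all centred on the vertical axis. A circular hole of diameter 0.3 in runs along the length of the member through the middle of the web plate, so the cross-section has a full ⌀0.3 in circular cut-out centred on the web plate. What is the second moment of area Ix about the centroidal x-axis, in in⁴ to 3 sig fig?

Ix ≈ 254 in⁴

Split into non-overlapping primitives; take the origin at the lower-left of the bounding box.
Bottom plate: 7.6 × 0.55, A = 4.18 in², y = 0.275 in, Ī = 0.10537 in⁴.
Web plate: 0.7 × 11.2, A = 7.84 in², y = 6.15 in, Ī = 81.954 in⁴.
Top plate: 2.8 × 0.5, A = 1.4 in², y = 12 in, Ī = 0.029167 in⁴.
Hole (subtracted): ⌀0.3, A = 0.070686 in², y = 6.15 in, Ī = 0.00039761 in⁴.
Centroid: ȳ = ΣA·y / ΣA = 4.9239 in.
Transfer each piece to the centroidal x-axis using Ī + A·d² with d = y − 4.9239:
  bottom plate: d = -4.6489 in → contributes +90.445 in⁴
  web plate: d = 1.2261 in → contributes +93.74 in⁴
  top plate: d = 7.0761 in → contributes +70.129 in⁴
  hole: d = 1.2261 in → contributes −0.10666 in⁴
Total I = 254.21 in⁴.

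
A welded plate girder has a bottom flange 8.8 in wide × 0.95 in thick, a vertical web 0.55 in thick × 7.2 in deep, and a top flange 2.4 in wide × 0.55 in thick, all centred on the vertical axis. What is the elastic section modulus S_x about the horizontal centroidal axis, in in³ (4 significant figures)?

S_x ≈ 18.33 in³

Decompose the section into non-overlapping parts with the origin at the bottom-left of its bounding rectangle.
Bottom plate: 8.8 × 0.95, A = 8.36 in², y = 0.475 in, Ī = 0.628742 in⁴.
Web plate: 0.55 × 7.2, A = 3.96 in², y = 4.55 in, Ī = 17.1072 in⁴.
Top plate: 2.4 × 0.55, A = 1.32 in², y = 8.425 in, Ī = 0.033275 in⁴.
Centroid: ȳ = ΣA·y / ΣA = 2.42742 in.
Transfer each piece to the horizontal centroidal axis using Ī + A·d² with d = y − 2.42742:
  bottom plate: d = -1.95242 in → contributes +32.4966 in⁴
  web plate: d = 2.12258 in → contributes +34.9484 in⁴
  top plate: d = 5.99758 in → contributes +47.515 in⁴
Total I = 114.96 in⁴.
Extreme fibre distance c = 6.27258 in; S = I/c = 18.3274 in³.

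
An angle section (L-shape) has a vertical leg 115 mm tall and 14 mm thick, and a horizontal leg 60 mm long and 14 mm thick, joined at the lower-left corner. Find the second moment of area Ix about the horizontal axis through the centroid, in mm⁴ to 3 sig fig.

Treat the section as a set of non-overlapping primitives; coordinates are from the bounding-box lower-left.
Vertical leg: 14 × 115, A = 1 610 mm², y = 57.5 mm, Ī = 1 774 354 mm⁴.
Horizontal leg (remainder): 46 × 14, A = 644 mm², y = 7 mm, Ī = 10 519 mm⁴.
Centroid: ȳ = ΣA·y / ΣA = 43.071 mm.
Transfer each piece to the horizontal axis through the centroid using Ī + A·d² with d = y − 43.071:
  vertical leg: d = 14.429 mm → contributes +2 109 530 mm⁴
  horizontal leg (remainder): d = -36.071 mm → contributes +848 458 mm⁴
Total I = 2 957 988 mm⁴.

Ix ≈ 2.96 × 10⁶ mm⁴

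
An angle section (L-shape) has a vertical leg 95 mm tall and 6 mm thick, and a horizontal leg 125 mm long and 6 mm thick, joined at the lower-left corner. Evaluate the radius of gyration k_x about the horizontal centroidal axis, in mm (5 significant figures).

Treat the section as a set of non-overlapping primitives; coordinates are from the bounding-box lower-left.
Vertical leg: 6 × 95, A = 570 mm², y = 47.5 mm, Ī = 428687.5 mm⁴.
Horizontal leg (remainder): 119 × 6, A = 714 mm², y = 3 mm, Ī = 2 142 mm⁴.
Centroid: ȳ = ΣA·y / ΣA = 22.75467 mm.
Transfer each piece to the horizontal centroidal axis using Ī + A·d² with d = y − 22.75467:
  vertical leg: d = 24.74533 mm → contributes +777716.3 mm⁴
  horizontal leg (remainder): d = -19.75467 mm → contributes +280778.4 mm⁴
Total I = 1 058 495 mm⁴.
Radius of gyration: k = √(I/A) = √(1 058 495 / 1 284) = 28.71189 mm.

k_x ≈ 28.712 mm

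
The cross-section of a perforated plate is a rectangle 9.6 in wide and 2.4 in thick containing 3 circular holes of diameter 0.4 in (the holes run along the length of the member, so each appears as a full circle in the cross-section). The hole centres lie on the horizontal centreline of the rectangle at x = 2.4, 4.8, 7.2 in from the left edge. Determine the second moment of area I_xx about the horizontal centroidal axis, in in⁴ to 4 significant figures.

Decompose the section into non-overlapping parts with the origin at the bottom-left of its bounding rectangle.
Plate: 9.6 × 2.4, A = 23.04 in², y = 1.2 in, Ī = 11.0592 in⁴.
Hole 1 (subtracted): ⌀0.4, A = 0.125664 in², y = 1.2 in, Ī = 0.00125664 in⁴.
Hole 2 (subtracted): ⌀0.4, A = 0.125664 in², y = 1.2 in, Ī = 0.00125664 in⁴.
Hole 3 (subtracted): ⌀0.4, A = 0.125664 in², y = 1.2 in, Ī = 0.00125664 in⁴.
By symmetry the centroid is at mid-height, ȳ = 1.2 in.
All pieces are centred on the horizontal centroidal axis, so I = ΣĪ (holes subtracted) = 11.0554 in⁴.

I_xx ≈ 11.06 in⁴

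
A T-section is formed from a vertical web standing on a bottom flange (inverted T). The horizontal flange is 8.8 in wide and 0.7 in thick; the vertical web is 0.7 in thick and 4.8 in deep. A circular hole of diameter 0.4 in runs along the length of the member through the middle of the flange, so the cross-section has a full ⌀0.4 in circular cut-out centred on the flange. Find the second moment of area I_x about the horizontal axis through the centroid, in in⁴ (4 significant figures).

Break the section into simple shapes (no overlaps), measuring from the bottom-left corner of the bounding box.
Flange: 8.8 × 0.7, A = 6.16 in², y = 0.35 in, Ī = 0.251533 in⁴.
Web: 0.7 × 4.8, A = 3.36 in², y = 3.1 in, Ī = 6.4512 in⁴.
Hole (subtracted): ⌀0.4, A = 0.125664 in², y = 0.35 in, Ī = 0.00125664 in⁴.
Centroid: ȳ = ΣA·y / ΣA = 1.33357 in.
Transfer each piece to the horizontal axis through the centroid using Ī + A·d² with d = y − 1.33357:
  flange: d = -0.983571 in → contributes +6.21079 in⁴
  web: d = 1.76643 in → contributes +16.9353 in⁴
  hole: d = -0.983571 in → contributes −0.122825 in⁴
Total I = 23.0233 in⁴.

I_x ≈ 23.02 in⁴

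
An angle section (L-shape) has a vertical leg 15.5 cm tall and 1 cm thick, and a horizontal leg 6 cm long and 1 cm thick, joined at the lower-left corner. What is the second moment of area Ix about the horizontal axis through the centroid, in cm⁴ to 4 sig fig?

Ix ≈ 509.5 cm⁴

Split into non-overlapping primitives; take the origin at the lower-left of the bounding box.
Vertical leg: 1 × 15.5, A = 15.5 cm², y = 7.75 cm, Ī = 310.323 cm⁴.
Horizontal leg (remainder): 5 × 1, A = 5 cm², y = 0.5 cm, Ī = 0.416667 cm⁴.
Centroid: ȳ = ΣA·y / ΣA = 5.98171 cm.
Transfer each piece to the horizontal axis through the centroid using Ī + A·d² with d = y − 5.98171:
  vertical leg: d = 1.76829 cm → contributes +358.789 cm⁴
  horizontal leg (remainder): d = -5.48171 cm → contributes +150.662 cm⁴
Total I = 509.451 cm⁴.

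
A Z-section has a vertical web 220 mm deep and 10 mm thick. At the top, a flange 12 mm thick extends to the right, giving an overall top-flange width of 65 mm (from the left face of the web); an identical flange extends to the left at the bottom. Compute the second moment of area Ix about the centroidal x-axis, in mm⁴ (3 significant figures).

Ix ≈ 2.32 × 10⁷ mm⁴

Decompose the section into non-overlapping parts with the origin at the bottom-left of its bounding rectangle.
Web: 10 × 220, A = 2 200 mm², y = 110 mm, Ī = 8 873 333 mm⁴.
Top flange (beyond web): 55 × 12, A = 660 mm², y = 214 mm, Ī = 7 920 mm⁴.
Bottom flange (beyond web): 55 × 12, A = 660 mm², y = 6 mm, Ī = 7 920 mm⁴.
Centroid: ȳ = ΣA·y / ΣA = 110 mm.
Transfer each piece to the centroidal x-axis using Ī + A·d² with d = y − 110:
  web: d = 0 mm → contributes +8 873 333 mm⁴
  top flange (beyond web): d = 104 mm → contributes +7 146 480 mm⁴
  bottom flange (beyond web): d = -104 mm → contributes +7 146 480 mm⁴
Total I = 23 166 293 mm⁴.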